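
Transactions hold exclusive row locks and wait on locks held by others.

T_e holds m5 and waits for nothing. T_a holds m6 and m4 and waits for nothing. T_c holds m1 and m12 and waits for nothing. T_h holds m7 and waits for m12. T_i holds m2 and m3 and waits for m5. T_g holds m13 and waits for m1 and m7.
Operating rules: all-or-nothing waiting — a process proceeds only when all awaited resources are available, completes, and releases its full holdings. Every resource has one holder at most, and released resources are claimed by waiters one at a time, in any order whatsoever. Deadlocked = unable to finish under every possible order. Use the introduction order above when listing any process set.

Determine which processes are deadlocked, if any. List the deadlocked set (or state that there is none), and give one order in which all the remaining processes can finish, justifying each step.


No process is deadlocked.
Key observation: the wait graph is acyclic; completion cascades from the unblocked processes through everyone else.
The rest can finish in the order T_c, T_e, T_a, T_h, T_g, T_i.
Verifying each step:
  T_c waits on nothing -> runs at once and releases m1 and m12
  T_e waits on nothing -> runs at once and releases m5
  T_a waits on nothing -> runs at once and releases m6 and m4
  T_h waits on m12 — all released -> runs and releases m7
  T_g waits on m1 and m7 — all released -> runs and releases m13
  T_i waits on m5 — all released -> runs and releases m2 and m3


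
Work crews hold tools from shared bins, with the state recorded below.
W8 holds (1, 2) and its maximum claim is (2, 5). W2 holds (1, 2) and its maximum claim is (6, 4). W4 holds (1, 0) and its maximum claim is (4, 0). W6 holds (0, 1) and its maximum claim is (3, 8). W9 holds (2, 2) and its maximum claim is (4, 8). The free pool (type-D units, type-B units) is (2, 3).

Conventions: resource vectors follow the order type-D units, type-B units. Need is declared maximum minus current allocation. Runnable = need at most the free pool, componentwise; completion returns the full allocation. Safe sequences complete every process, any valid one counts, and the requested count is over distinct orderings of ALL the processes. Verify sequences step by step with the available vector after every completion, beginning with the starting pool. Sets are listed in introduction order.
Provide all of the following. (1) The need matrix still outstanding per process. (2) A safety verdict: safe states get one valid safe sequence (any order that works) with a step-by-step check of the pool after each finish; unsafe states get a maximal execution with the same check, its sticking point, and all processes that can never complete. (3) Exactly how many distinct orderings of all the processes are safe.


(1) Outstanding need per process (order type-D units, type-B units):
  W8: (1, 3)
  W2: (5, 2)
  W4: (3, 0)
  W6: (3, 7)
  W9: (2, 6)
(2) UNSAFE.
Key observation: after W8, W4 the pool peaks at (4, 5), and each blocked process is short somewhere: W2 on type-D units; W6 on type-B units; W9 on type-B units.
The run W8, W4 cannot be extended any further. Verifying each step:
  pool = (2, 3)
  run W8 (needs (1, 3), free (2, 3)); after release of (1, 2) the pool is (3, 5)
  run W4 (needs (3, 0), free (3, 5)); after release of (1, 0) the pool is (4, 5)
  W2 still needs (5, 2) but only (4, 5) is free — short on type-D units
  W6 still needs (3, 7) but only (4, 5) is free — short on type-B units
  W9 still needs (2, 6) but only (4, 5) is free — short on type-B units
Processes that can never finish: W2, W6 and W9.
(3) The exact count: 0 of the possible complete orderings are safe sequences.


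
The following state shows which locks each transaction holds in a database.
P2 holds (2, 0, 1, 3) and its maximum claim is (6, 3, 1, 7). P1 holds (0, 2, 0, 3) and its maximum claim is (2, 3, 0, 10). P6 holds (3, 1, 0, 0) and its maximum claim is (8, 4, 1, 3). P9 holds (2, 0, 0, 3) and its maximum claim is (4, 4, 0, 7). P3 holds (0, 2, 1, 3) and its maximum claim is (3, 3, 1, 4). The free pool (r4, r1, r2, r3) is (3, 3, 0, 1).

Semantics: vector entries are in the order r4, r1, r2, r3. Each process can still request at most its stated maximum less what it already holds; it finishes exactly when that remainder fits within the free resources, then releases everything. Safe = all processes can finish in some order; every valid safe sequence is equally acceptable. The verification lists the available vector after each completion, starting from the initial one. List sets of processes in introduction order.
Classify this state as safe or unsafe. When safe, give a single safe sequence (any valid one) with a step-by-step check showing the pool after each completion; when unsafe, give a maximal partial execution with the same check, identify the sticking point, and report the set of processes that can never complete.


The state is SAFE; one workable sequence: P3, P9, P6, P2, P1.
Key observation: the first exact fit in this order is P3 — it needs (3, 1, 0, 1) with (3, 3, 0, 1) free, meeting a requested resource to the last unit.
Check, step by step:
  pool = (3, 3, 0, 1)
  P3: need (3, 1, 0, 1) fits (3, 3, 0, 1); releases (0, 2, 1, 3), pool now (3, 5, 1, 4)
  P9: need (2, 4, 0, 4) fits (3, 5, 1, 4); releases (2, 0, 0, 3), pool now (5, 5, 1, 7)
  P6: need (5, 3, 1, 3) fits (5, 5, 1, 7); releases (3, 1, 0, 0), pool now (8, 6, 1, 7)
  P2: need (4, 3, 0, 4) fits (8, 6, 1, 7); releases (2, 0, 1, 3), pool now (10, 6, 2, 10)
  P1: need (2, 1, 0, 7) fits (10, 6, 2, 10); releases (0, 2, 0, 3), pool now (10, 8, 2, 13)


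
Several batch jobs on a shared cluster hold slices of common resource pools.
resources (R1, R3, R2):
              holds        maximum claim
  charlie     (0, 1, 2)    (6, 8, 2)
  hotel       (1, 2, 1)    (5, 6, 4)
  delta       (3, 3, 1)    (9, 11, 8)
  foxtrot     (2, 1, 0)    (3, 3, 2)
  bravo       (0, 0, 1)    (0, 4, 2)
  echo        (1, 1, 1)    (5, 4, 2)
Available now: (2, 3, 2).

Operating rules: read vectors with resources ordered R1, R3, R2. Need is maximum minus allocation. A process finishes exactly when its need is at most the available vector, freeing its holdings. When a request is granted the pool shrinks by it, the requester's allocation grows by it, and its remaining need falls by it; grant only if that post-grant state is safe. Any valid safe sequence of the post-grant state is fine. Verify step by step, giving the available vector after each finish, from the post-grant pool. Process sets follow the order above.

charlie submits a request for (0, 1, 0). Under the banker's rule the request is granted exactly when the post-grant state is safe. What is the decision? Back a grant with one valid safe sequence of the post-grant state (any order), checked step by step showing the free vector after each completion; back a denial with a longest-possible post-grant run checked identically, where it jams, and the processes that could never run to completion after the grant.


GRANT: granting preserves safety; a valid post-grant sequence is foxtrot, echo, hotel, charlie, bravo, delta.
Key observation: (2, 2, 2) free after granting still covers foxtrot first, and each release covers the next.
Verifying the post-grant state step by step:
  pool = (2, 2, 2)
  run foxtrot (needs (1, 2, 2), free (2, 2, 2)); after release of (2, 1, 0) the pool is (4, 3, 2)
  run echo (needs (4, 3, 1), free (4, 3, 2)); after release of (1, 1, 1) the pool is (5, 4, 3)
  run hotel (needs (4, 4, 3), free (5, 4, 3)); after release of (1, 2, 1) the pool is (6, 6, 4)
  run charlie (needs (6, 6, 0), free (6, 6, 4)); after release of (0, 2, 2) the pool is (6, 8, 6)
  run bravo (needs (0, 4, 1), free (6, 8, 6)); after release of (0, 0, 1) the pool is (6, 8, 7)
  run delta (needs (6, 8, 7), free (6, 8, 7)); after release of (3, 3, 1) the pool is (9, 11, 8)


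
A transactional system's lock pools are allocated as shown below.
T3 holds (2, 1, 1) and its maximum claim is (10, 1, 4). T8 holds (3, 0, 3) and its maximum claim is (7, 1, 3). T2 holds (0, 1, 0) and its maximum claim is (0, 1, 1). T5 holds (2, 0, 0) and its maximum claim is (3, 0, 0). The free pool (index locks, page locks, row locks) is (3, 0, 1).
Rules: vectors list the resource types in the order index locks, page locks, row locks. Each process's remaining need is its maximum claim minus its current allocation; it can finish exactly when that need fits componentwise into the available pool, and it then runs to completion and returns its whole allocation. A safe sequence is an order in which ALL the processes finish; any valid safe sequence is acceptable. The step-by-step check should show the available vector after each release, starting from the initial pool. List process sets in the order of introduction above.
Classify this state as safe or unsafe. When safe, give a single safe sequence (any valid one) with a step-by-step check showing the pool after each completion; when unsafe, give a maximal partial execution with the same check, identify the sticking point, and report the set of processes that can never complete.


SAFE — a valid safe sequence is T2, T5, T8, T3.
Key observation: T2 is the earliest step where a requested resource binds exactly: need (0, 0, 1), pool (3, 0, 1) at its turn.
Step-by-step check:
  pool = (3, 0, 1)
  T2 needs (0, 0, 1) <= (3, 0, 1) -> finishes; pool += (0, 1, 0) = (3, 1, 1)
  T5 needs (1, 0, 0) <= (3, 1, 1) -> finishes; pool += (2, 0, 0) = (5, 1, 1)
  T8 needs (4, 1, 0) <= (5, 1, 1) -> finishes; pool += (3, 0, 3) = (8, 1, 4)
  T3 needs (8, 0, 3) <= (8, 1, 4) -> finishes; pool += (2, 1, 1) = (10, 2, 5)


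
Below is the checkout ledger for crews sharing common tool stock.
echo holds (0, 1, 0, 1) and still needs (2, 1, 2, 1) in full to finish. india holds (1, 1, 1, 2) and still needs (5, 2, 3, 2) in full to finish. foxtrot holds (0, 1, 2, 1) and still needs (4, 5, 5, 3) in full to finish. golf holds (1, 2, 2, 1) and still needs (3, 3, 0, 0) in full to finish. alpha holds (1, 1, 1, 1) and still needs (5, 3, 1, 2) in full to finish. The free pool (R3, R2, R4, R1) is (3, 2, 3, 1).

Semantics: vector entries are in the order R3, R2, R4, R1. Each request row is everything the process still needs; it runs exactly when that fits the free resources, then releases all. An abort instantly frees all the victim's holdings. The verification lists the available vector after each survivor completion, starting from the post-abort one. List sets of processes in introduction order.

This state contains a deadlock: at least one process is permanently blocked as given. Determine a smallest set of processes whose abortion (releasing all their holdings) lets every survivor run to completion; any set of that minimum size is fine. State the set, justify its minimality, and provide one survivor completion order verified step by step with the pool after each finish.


Abort india.
Key observation: aborting india returns (1, 1, 1, 2), and alpha — hopeless before — runs at step 2 with the returned capacity in the pool.
Minimality: the empty abort set fails — the state is deadlocked as it stands.
The survivors complete as golf, alpha, echo, foxtrot. Verifying each step (starting from the post-abort pool):
  pool = (4, 3, 4, 3)
  golf needs (3, 3, 0, 0) <= (4, 3, 4, 3) -> finishes; pool += (1, 2, 2, 1) = (5, 5, 6, 4)
  alpha needs (5, 3, 1, 2) <= (5, 5, 6, 4) -> finishes; pool += (1, 1, 1, 1) = (6, 6, 7, 5)
  echo needs (2, 1, 2, 1) <= (6, 6, 7, 5) -> finishes; pool += (0, 1, 0, 1) = (6, 7, 7, 6)
  foxtrot needs (4, 5, 5, 3) <= (6, 7, 7, 6) -> finishes; pool += (0, 1, 2, 1) = (6, 8, 9, 7)


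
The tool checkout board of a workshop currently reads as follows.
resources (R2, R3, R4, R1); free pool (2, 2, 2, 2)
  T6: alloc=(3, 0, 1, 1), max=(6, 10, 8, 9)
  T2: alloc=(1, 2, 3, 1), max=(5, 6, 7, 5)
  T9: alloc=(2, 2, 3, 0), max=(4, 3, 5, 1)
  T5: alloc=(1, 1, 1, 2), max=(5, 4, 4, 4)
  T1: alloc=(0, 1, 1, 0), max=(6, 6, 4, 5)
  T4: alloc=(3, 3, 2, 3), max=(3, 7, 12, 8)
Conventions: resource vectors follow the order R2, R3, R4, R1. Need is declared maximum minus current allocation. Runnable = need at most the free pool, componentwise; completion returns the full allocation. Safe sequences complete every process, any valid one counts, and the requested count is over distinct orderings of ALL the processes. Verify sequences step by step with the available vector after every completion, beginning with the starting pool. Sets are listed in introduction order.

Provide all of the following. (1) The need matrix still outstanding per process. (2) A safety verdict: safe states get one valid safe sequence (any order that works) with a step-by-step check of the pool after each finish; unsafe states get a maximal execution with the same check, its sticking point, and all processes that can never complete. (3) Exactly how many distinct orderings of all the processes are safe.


(1) Need matrix, components ordered R2, R3, R4, R1:
  T6: (3, 10, 7, 8)
  T2: (4, 4, 4, 4)
  T9: (2, 1, 2, 1)
  T5: (4, 3, 3, 2)
  T1: (6, 5, 3, 5)
  T4: (0, 4, 10, 5)
(2) The state is SAFE; one workable sequence: T9, T5, T2, T1, T4, T6.
Key observation: T9 is the earliest step where a requested resource binds exactly: need (2, 1, 2, 1), pool (2, 2, 2, 2) at its turn.
Step-by-step check:
  pool = (2, 2, 2, 2)
  T9 needs (2, 1, 2, 1) <= (2, 2, 2, 2) -> finishes; pool += (2, 2, 3, 0) = (4, 4, 5, 2)
  T5 needs (4, 3, 3, 2) <= (4, 4, 5, 2) -> finishes; pool += (1, 1, 1, 2) = (5, 5, 6, 4)
  T2 needs (4, 4, 4, 4) <= (5, 5, 6, 4) -> finishes; pool += (1, 2, 3, 1) = (6, 7, 9, 5)
  T1 needs (6, 5, 3, 5) <= (6, 7, 9, 5) -> finishes; pool += (0, 1, 1, 0) = (6, 8, 10, 5)
  T4 needs (0, 4, 10, 5) <= (6, 8, 10, 5) -> finishes; pool += (3, 3, 2, 3) = (9, 11, 12, 8)
  T6 needs (3, 10, 7, 8) <= (9, 11, 12, 8) -> finishes; pool += (3, 0, 1, 1) = (12, 11, 13, 9)
(3) Exactly 1 of the possible complete orderings is a safe sequence.


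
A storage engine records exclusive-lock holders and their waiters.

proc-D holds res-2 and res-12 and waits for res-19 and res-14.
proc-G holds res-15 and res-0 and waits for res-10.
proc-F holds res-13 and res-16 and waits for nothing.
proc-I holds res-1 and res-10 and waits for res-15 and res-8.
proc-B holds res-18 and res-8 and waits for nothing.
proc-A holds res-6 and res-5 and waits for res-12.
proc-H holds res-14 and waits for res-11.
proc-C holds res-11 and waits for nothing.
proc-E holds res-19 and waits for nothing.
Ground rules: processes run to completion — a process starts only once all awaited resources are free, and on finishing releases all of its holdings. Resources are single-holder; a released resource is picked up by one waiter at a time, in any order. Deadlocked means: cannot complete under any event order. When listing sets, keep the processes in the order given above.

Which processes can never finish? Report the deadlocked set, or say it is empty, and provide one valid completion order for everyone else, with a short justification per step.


Deadlocked: proc-G and proc-I.
Key observation: the knot is the closed ring of waits proc-G -> proc-I -> proc-G; no other process is dragged down with it.
A valid finishing order for the others: proc-F, proc-C, proc-H, proc-E, proc-D, proc-B, proc-A.
Check, step by step:
  proc-F waits on nothing -> runs at once and releases res-13 and res-16
  proc-C waits on nothing -> runs at once and releases res-11
  run proc-H (all its waits — res-11 — are resolved); releases res-14
  proc-E waits on nothing -> runs at once and releases res-19
  run proc-D (all its waits — res-19 and res-14 — are resolved); releases res-2 and res-12
  proc-B waits on nothing -> runs at once and releases res-18 and res-8
  run proc-A (all its waits — res-12 — are resolved); releases res-6 and res-5


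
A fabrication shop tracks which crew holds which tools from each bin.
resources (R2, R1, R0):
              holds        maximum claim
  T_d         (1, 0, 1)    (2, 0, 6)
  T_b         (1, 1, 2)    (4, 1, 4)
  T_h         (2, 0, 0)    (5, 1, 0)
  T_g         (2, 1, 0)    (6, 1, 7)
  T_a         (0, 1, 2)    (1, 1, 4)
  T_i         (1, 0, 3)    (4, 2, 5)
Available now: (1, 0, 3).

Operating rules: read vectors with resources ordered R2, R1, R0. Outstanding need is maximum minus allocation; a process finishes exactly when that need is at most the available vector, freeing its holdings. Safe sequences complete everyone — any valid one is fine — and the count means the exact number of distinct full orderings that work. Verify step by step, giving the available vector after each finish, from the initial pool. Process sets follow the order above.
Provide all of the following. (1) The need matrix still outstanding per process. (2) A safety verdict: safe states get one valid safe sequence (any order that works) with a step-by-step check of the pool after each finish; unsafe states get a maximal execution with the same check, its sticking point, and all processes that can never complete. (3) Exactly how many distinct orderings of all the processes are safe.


(1) Outstanding need per process (order R2, R1, R0):
  T_d: (1, 0, 5)
  T_b: (3, 0, 2)
  T_h: (3, 1, 0)
  T_g: (4, 0, 7)
  T_a: (1, 0, 2)
  T_i: (3, 2, 2)
(2) UNSAFE.
Key observation: T_a, T_d can finish, but then (2, 1, 6) is all there is, and the blocked group's R2 demands exceed it.
The run T_a, T_d cannot be extended any further. Verifying each step:
  pool = (1, 0, 3)
  T_a: need (1, 0, 2) fits (1, 0, 3); releases (0, 1, 2), pool now (1, 1, 5)
  T_d: need (1, 0, 5) fits (1, 1, 5); releases (1, 0, 1), pool now (2, 1, 6)
  T_b cannot run: need (3, 0, 2) vs free (2, 1, 6) (insufficient R2)
  T_h cannot run: need (3, 1, 0) vs free (2, 1, 6) (insufficient R2)
  T_g cannot run: need (4, 0, 7) vs free (2, 1, 6) (insufficient R2 and R0)
  T_i cannot run: need (3, 2, 2) vs free (2, 1, 6) (insufficient R2 and R1)
Processes that can never finish: T_b, T_h, T_g and T_i.
(3) Exactly 0 of the possible complete orderings are safe sequences.


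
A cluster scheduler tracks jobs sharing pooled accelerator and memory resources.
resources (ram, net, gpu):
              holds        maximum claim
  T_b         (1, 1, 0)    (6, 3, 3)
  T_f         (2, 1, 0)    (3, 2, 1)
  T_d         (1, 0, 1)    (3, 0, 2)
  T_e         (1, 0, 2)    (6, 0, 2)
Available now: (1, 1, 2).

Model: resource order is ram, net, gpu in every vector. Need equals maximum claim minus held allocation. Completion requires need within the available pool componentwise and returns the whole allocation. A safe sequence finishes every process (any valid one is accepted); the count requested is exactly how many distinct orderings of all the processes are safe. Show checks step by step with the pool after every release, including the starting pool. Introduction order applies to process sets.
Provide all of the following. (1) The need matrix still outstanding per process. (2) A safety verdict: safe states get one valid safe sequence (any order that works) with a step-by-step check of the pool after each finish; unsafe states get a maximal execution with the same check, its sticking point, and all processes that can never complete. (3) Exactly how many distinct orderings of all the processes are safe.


(1) Need matrix, components ordered ram, net, gpu:
  T_b: (5, 2, 3)
  T_f: (1, 1, 1)
  T_d: (2, 0, 1)
  T_e: (5, 0, 0)
(2) UNSAFE — no complete ordering exists.
Key observation: the wall is ram: completing T_f, T_d brings the pool only to (4, 2, 3), and all the rest need more.
The run T_f, T_d cannot be extended any further. Walking it through:
  pool = (1, 1, 2)
  T_f needs (1, 1, 1) <= (1, 1, 2) -> finishes; pool += (2, 1, 0) = (3, 2, 2)
  T_d needs (2, 0, 1) <= (3, 2, 2) -> finishes; pool += (1, 0, 1) = (4, 2, 3)
  T_b still needs (5, 2, 3) but only (4, 2, 3) is free — short on ram
  T_e still needs (5, 0, 0) but only (4, 2, 3) is free — short on ram
Permanently blocked: T_b and T_e.
(3) The exact count: 0 of the possible complete orderings are safe sequences.


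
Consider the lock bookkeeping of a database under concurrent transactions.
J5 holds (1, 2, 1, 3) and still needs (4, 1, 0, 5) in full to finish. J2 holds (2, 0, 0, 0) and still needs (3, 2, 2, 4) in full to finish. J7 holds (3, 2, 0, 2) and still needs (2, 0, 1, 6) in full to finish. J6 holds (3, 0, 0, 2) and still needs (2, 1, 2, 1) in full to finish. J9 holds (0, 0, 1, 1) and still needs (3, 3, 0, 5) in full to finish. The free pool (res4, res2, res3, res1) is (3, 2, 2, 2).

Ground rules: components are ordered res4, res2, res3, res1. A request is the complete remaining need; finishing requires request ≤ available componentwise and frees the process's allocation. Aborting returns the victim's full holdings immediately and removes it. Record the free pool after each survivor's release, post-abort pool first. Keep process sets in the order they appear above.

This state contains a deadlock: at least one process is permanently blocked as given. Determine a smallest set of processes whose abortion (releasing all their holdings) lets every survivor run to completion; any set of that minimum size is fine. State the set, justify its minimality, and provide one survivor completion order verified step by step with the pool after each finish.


Abort J5.
Key observation: J7 had no path to completion before; after the abort of J5 ((1, 2, 1, 3) returned), step 3 is where it fits.
No smaller set exists: with zero aborts the deadlock remains.
One survivor order: J2, J6, J7, J9. Check, step by step (post-abort pool first):
  pool = (4, 4, 3, 5)
  run J2 (needs (3, 2, 2, 4), free (4, 4, 3, 5)); after release of (2, 0, 0, 0) the pool is (6, 4, 3, 5)
  run J6 (needs (2, 1, 2, 1), free (6, 4, 3, 5)); after release of (3, 0, 0, 2) the pool is (9, 4, 3, 7)
  run J7 (needs (2, 0, 1, 6), free (9, 4, 3, 7)); after release of (3, 2, 0, 2) the pool is (12, 6, 3, 9)
  run J9 (needs (3, 3, 0, 5), free (12, 6, 3, 9)); after release of (0, 0, 1, 1) the pool is (12, 6, 4, 10)


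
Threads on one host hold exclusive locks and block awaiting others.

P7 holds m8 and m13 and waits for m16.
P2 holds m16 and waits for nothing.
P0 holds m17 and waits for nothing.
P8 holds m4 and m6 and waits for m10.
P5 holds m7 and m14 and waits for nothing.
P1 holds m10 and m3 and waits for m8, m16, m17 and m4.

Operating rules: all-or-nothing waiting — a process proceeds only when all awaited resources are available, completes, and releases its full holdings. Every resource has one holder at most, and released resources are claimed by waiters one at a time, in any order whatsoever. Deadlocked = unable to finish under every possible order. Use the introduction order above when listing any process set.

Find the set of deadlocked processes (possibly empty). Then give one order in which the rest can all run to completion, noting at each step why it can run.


Deadlocked set: P8 and P1.
Key observation: along P8 -> P1 -> P8, each member waits on what the next one holds — a deadlock; no other process is dragged down with it.
A valid finishing order for the others: P2, P7, P0, P5.
Verifying each step:
  P2: no waits; runs immediately, freeing m16
  P7 waits on m16 — all released -> runs and releases m8 and m13
  P0: no waits; runs immediately, freeing m17
  P5: no waits; runs immediately, freeing m7 and m14


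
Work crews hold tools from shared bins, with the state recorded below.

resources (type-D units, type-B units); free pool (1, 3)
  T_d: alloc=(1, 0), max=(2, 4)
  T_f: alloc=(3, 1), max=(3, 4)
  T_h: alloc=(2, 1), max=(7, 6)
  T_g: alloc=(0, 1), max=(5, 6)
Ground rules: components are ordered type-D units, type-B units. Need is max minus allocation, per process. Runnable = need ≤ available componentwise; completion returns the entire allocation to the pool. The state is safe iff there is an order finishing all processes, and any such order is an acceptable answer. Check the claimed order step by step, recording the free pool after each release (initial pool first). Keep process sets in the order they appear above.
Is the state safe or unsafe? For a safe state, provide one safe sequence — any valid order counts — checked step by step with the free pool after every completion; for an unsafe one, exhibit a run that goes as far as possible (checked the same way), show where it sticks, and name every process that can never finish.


UNSAFE.
Key observation: even finishing T_f, T_d leaves just (5, 4) free — too little type-B units for any of the remaining processes.
Going as far as possible: T_f, T_d; after that, nothing fits. Walking it through:
  pool = (1, 3)
  run T_f (needs (0, 3), free (1, 3)); after release of (3, 1) the pool is (4, 4)
  run T_d (needs (1, 4), free (4, 4)); after release of (1, 0) the pool is (5, 4)
  T_h cannot run: need (5, 5) vs free (5, 4) (insufficient type-B units)
  T_g cannot run: need (5, 5) vs free (5, 4) (insufficient type-B units)
Permanently blocked: T_h and T_g.


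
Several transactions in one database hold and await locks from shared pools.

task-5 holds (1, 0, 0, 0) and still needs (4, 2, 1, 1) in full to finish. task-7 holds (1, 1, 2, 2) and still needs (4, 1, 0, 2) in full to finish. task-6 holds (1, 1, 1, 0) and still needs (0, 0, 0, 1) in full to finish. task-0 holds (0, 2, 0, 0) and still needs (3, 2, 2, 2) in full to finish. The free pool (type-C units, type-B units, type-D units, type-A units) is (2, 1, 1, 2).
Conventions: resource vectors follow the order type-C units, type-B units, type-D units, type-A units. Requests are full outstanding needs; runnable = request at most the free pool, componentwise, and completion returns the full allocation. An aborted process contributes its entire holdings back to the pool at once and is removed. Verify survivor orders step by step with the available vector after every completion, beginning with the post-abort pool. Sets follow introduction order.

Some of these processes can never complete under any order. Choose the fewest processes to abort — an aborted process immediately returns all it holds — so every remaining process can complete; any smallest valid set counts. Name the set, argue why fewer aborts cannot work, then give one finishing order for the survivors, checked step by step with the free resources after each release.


Abort task-7.
Key observation: before aborting task-7, task-5 was permanently blocked — no order could ever run it; afterwards it completes at step 3.
No smaller set exists: with zero aborts the deadlock remains.
The survivors complete as task-0, task-6, task-5. Step-by-step check (starting from the post-abort pool):
  pool = (3, 2, 3, 4)
  task-0 needs (3, 2, 2, 2) <= (3, 2, 3, 4) -> finishes; pool += (0, 2, 0, 0) = (3, 4, 3, 4)
  task-6 needs (0, 0, 0, 1) <= (3, 4, 3, 4) -> finishes; pool += (1, 1, 1, 0) = (4, 5, 4, 4)
  task-5 needs (4, 2, 1, 1) <= (4, 5, 4, 4) -> finishes; pool += (1, 0, 0, 0) = (5, 5, 4, 4)


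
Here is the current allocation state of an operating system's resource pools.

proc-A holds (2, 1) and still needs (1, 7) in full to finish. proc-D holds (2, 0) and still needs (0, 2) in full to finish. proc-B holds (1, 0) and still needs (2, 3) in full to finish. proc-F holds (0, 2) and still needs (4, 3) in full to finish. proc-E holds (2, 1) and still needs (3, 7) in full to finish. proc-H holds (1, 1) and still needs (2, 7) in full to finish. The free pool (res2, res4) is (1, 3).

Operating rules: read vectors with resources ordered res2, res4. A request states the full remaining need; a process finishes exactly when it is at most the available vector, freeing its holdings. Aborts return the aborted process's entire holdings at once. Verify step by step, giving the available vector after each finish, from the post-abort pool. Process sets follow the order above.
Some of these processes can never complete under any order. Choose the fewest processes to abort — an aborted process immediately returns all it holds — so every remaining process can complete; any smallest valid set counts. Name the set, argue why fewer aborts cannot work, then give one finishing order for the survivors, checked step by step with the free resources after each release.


The answer: abort proc-A and proc-H.
Key observation: no ordering could ever have run proc-E before the abort of proc-A and proc-H; with (3, 2) back in the pool it fits at step 3.
No one abort is enough; case by case: proc-A alone leaves proc-E blocked (short on res4); proc-D alone leaves proc-A blocked (short on res4); proc-B alone leaves proc-A blocked (short on res4); proc-F alone leaves proc-A blocked (short on res4); proc-E alone leaves proc-A blocked (short on res4); proc-H alone leaves proc-A blocked (short on res4).
The survivors complete as proc-B, proc-F, proc-E, proc-D. Verifying each step (starting from the post-abort pool):
  pool = (4, 5)
  run proc-B (needs (2, 3), free (4, 5)); after release of (1, 0) the pool is (5, 5)
  run proc-F (needs (4, 3), free (5, 5)); after release of (0, 2) the pool is (5, 7)
  run proc-E (needs (3, 7), free (5, 7)); after release of (2, 1) the pool is (7, 8)
  run proc-D (needs (0, 2), free (7, 8)); after release of (2, 0) the pool is (9, 8)


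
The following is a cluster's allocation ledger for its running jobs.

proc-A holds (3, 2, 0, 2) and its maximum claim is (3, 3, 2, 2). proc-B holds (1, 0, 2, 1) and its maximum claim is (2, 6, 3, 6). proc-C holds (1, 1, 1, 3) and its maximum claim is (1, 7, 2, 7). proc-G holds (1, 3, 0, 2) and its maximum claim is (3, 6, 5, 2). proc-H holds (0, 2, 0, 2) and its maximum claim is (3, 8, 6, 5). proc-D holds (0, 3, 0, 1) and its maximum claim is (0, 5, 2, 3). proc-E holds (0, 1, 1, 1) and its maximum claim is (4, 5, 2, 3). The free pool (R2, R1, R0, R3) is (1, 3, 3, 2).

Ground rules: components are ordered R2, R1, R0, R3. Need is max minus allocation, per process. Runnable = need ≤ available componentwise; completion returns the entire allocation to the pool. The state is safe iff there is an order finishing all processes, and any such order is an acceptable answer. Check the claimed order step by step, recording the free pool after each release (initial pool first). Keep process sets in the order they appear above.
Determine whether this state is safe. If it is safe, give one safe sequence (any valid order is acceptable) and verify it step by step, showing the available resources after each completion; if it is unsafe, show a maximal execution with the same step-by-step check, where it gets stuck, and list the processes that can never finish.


SAFE. One safe sequence: proc-A, proc-E, proc-B, proc-D, proc-G, proc-H, proc-C.
Key observation: the order's first zero-slack moment is proc-E ((4, 4, 1, 2) needed, (4, 5, 3, 4) free — a requested resource with nothing to spare).
Walking it through:
  pool = (1, 3, 3, 2)
  proc-A needs (0, 1, 2, 0) <= (1, 3, 3, 2) -> finishes; pool += (3, 2, 0, 2) = (4, 5, 3, 4)
  proc-E needs (4, 4, 1, 2) <= (4, 5, 3, 4) -> finishes; pool += (0, 1, 1, 1) = (4, 6, 4, 5)
  proc-B needs (1, 6, 1, 5) <= (4, 6, 4, 5) -> finishes; pool += (1, 0, 2, 1) = (5, 6, 6, 6)
  proc-D needs (0, 2, 2, 2) <= (5, 6, 6, 6) -> finishes; pool += (0, 3, 0, 1) = (5, 9, 6, 7)
  proc-G needs (2, 3, 5, 0) <= (5, 9, 6, 7) -> finishes; pool += (1, 3, 0, 2) = (6, 12, 6, 9)
  proc-H needs (3, 6, 6, 3) <= (6, 12, 6, 9) -> finishes; pool += (0, 2, 0, 2) = (6, 14, 6, 11)
  proc-C needs (0, 6, 1, 4) <= (6, 14, 6, 11) -> finishes; pool += (1, 1, 1, 3) = (7, 15, 7, 14)


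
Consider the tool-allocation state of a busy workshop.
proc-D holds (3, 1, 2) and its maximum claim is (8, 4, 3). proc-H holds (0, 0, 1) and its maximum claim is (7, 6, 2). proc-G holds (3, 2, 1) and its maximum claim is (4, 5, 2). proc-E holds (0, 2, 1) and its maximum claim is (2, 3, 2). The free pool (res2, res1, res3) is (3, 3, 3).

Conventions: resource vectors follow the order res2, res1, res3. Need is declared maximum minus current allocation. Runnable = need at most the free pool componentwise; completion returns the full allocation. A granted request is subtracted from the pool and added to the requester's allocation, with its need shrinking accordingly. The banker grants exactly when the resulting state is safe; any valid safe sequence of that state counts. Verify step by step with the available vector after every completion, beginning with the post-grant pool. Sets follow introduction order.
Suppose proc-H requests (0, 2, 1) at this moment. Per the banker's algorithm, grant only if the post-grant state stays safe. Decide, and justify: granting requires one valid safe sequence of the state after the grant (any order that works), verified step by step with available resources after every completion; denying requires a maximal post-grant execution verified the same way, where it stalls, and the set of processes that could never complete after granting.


GRANT. The post-grant state is safe; one safe sequence: proc-E, proc-G, proc-D, proc-H.
Key observation: post-grant, (3, 1, 2) remains, and an order beginning with proc-E completes everyone.
Check on the post-grant state, step by step:
  pool = (3, 1, 2)
  proc-E: need (2, 1, 1) fits (3, 1, 2); releases (0, 2, 1), pool now (3, 3, 3)
  proc-G: need (1, 3, 1) fits (3, 3, 3); releases (3, 2, 1), pool now (6, 5, 4)
  proc-D: need (5, 3, 1) fits (6, 5, 4); releases (3, 1, 2), pool now (9, 6, 6)
  proc-H: need (7, 4, 0) fits (9, 6, 6); releases (0, 2, 2), pool now (9, 8, 8)


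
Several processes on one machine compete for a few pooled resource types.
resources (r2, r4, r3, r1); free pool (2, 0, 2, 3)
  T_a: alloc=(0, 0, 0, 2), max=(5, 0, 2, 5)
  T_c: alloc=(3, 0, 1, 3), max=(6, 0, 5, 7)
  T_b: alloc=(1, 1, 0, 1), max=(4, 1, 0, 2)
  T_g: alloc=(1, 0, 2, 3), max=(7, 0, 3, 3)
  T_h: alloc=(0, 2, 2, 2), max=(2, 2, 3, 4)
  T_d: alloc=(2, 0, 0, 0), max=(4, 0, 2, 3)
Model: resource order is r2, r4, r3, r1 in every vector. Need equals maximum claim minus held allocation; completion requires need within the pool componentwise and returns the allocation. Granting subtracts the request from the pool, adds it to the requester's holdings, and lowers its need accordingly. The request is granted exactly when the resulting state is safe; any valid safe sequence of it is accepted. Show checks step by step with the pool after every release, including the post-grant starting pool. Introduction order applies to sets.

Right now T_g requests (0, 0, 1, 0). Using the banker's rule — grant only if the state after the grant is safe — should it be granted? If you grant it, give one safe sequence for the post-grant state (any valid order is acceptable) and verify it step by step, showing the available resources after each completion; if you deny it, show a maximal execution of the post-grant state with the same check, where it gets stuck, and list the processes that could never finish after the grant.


DENY — the pretend-granted state is unsafe.
Key observation: after T_h, T_d, T_b, T_a the pool peaks at (5, 3, 3, 8), and each blocked process is short somewhere: T_c on r3; T_g on r2.
After a pretend grant, a maximal execution: T_h, T_d, T_b, T_a — then nothing else fits. Check, step by step:
  pool = (2, 0, 1, 3)
  T_h: need (2, 0, 1, 2) fits (2, 0, 1, 3); releases (0, 2, 2, 2), pool now (2, 2, 3, 5)
  T_d: need (2, 0, 2, 3) fits (2, 2, 3, 5); releases (2, 0, 0, 0), pool now (4, 2, 3, 5)
  T_b: need (3, 0, 0, 1) fits (4, 2, 3, 5); releases (1, 1, 0, 1), pool now (5, 3, 3, 6)
  T_a: need (5, 0, 2, 3) fits (5, 3, 3, 6); releases (0, 0, 0, 2), pool now (5, 3, 3, 8)
  T_c cannot run: need (3, 0, 4, 4) vs free (5, 3, 3, 8) (insufficient r3)
  T_g cannot run: need (6, 0, 0, 0) vs free (5, 3, 3, 8) (insufficient r2)
Had the request been granted, T_c and T_g could never finish.


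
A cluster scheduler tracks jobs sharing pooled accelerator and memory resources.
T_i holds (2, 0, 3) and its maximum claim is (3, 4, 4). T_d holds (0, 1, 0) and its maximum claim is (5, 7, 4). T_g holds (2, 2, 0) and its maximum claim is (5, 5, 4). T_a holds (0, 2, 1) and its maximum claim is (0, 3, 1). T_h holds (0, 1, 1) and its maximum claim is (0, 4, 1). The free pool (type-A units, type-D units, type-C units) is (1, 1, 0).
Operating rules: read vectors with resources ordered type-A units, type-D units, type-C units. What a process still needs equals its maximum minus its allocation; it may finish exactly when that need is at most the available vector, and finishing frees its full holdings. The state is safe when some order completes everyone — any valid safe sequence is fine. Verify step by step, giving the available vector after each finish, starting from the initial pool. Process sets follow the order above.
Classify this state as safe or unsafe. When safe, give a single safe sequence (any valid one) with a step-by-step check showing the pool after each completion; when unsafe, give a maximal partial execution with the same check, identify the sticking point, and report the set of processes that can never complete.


SAFE, for example via the order T_a, T_h, T_i, T_g, T_d.
Key observation: T_a is the earliest step where a requested resource binds exactly: need (0, 1, 0), pool (1, 1, 0) at its turn.
Step-by-step check:
  pool = (1, 1, 0)
  T_a: need (0, 1, 0) fits (1, 1, 0); releases (0, 2, 1), pool now (1, 3, 1)
  T_h: need (0, 3, 0) fits (1, 3, 1); releases (0, 1, 1), pool now (1, 4, 2)
  T_i: need (1, 4, 1) fits (1, 4, 2); releases (2, 0, 3), pool now (3, 4, 5)
  T_g: need (3, 3, 4) fits (3, 4, 5); releases (2, 2, 0), pool now (5, 6, 5)
  T_d: need (5, 6, 4) fits (5, 6, 5); releases (0, 1, 0), pool now (5, 7, 5)


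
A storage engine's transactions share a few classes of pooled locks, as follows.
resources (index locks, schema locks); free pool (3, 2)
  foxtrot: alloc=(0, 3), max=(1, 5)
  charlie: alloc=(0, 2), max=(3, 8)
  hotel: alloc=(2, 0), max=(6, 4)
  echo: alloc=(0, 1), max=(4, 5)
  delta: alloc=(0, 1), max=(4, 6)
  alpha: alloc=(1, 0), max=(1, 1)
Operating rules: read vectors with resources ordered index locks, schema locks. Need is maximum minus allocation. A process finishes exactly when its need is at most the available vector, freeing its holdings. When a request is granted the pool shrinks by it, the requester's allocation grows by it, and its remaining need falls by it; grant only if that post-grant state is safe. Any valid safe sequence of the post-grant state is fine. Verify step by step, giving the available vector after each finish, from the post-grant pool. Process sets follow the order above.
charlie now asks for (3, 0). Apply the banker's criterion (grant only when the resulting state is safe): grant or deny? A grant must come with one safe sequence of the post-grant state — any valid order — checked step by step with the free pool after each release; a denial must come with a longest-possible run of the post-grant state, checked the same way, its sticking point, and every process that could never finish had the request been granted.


DENY. Granting would leave the state unsafe.
Key observation: after alpha, foxtrot the pool peaks at (1, 5), and each blocked process is short somewhere: charlie on schema locks; hotel on index locks; echo on index locks; delta on index locks.
On the post-grant state, alpha, foxtrot is a maximal run — nothing extends it. Step-by-step check:
  pool = (0, 2)
  alpha: need (0, 1) fits (0, 2); releases (1, 0), pool now (1, 2)
  foxtrot: need (1, 2) fits (1, 2); releases (0, 3), pool now (1, 5)
  blocked: charlie wants (0, 6), pool (1, 5) — not enough schema locks
  blocked: hotel wants (4, 4), pool (1, 5) — not enough index locks
  blocked: echo wants (4, 4), pool (1, 5) — not enough index locks
  blocked: delta wants (4, 5), pool (1, 5) — not enough index locks
Had the request been granted, charlie, hotel, echo and delta could never finish.


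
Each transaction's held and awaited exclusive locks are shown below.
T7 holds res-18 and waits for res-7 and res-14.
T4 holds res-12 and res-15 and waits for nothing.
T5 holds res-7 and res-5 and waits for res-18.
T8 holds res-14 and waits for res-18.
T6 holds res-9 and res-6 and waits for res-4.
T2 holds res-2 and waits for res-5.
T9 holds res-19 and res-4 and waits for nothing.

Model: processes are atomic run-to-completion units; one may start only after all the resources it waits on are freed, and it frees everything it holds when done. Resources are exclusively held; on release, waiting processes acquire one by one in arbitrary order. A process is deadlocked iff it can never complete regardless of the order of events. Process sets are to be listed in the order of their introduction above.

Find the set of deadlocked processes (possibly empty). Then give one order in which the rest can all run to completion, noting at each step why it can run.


Deadlocked set: T7, T5, T8 and T2.
Key observation: along T7 -> T5 -> T7, each member waits on what the next one holds — a deadlock; T8 is caught in further circular waits and T2 waits into the deadlock from upstream.
The rest can finish in the order T4, T9, T6.
Walking it through:
  T4: no waits; runs immediately, freeing res-12 and res-15
  T9: no waits; runs immediately, freeing res-19 and res-4
  run T6 (all its waits — res-4 — are resolved); releases res-9 and res-6
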